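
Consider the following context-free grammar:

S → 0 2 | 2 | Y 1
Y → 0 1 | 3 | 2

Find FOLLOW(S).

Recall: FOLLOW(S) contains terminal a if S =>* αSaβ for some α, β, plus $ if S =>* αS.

We compute FOLLOW(S) using the standard algorithm.
FOLLOW(S) starts with {$}.
FIRST(S) = {0, 2, 3}
FIRST(Y) = {0, 2, 3}
FOLLOW(S) = {$}
FOLLOW(Y) = {1}
Therefore, FOLLOW(S) = {$}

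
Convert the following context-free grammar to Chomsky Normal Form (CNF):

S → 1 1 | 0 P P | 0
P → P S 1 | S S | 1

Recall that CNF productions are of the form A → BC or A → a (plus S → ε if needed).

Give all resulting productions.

T1 → 1; T0 → 0; S → 0; P → 1; S → T1 T1; S → T0 X0; X0 → P P; P → P X1; X1 → S T1; P → S S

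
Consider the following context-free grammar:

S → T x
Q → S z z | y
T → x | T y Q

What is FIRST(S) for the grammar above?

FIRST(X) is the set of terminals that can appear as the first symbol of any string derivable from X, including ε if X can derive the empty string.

We compute FIRST(S) using the standard algorithm.
FIRST(Q) = {x, y}
FIRST(S) = {x}
FIRST(T) = {x}
Therefore, FIRST(S) = {x}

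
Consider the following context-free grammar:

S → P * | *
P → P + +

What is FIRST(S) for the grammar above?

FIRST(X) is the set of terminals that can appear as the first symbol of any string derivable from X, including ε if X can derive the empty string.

We compute FIRST(S) using the standard algorithm.
FIRST(P) = {}
FIRST(S) = {*}
Therefore, FIRST(S) = {*}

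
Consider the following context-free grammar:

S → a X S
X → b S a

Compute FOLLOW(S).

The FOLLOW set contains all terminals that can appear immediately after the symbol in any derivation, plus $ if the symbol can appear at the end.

We compute FOLLOW(S) using the standard algorithm.
FOLLOW(S) starts with {$}.
FIRST(S) = {a}
FIRST(X) = {b}
FOLLOW(S) = {$, a}
FOLLOW(X) = {a}
Therefore, FOLLOW(S) = {$, a}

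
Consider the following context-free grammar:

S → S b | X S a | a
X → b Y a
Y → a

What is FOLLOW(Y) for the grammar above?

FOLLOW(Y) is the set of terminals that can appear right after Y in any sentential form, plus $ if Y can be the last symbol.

We compute FOLLOW(Y) using the standard algorithm.
FOLLOW(S) starts with {$}.
FIRST(S) = {a, b}
FIRST(X) = {b}
FIRST(Y) = {a}
FOLLOW(S) = {$, a, b}
FOLLOW(X) = {a, b}
FOLLOW(Y) = {a}
Therefore, FOLLOW(Y) = {a}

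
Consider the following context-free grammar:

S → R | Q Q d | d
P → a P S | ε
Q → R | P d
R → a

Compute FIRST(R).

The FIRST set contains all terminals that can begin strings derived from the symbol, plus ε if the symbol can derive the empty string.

We compute FIRST(R) using the standard algorithm.
FIRST(P) = {a, ε}
FIRST(Q) = {a, d}
FIRST(R) = {a}
FIRST(S) = {a, d}
Therefore, FIRST(R) = {a}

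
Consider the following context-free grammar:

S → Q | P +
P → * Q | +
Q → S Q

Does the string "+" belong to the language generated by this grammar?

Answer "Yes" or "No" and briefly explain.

No - no valid derivation exists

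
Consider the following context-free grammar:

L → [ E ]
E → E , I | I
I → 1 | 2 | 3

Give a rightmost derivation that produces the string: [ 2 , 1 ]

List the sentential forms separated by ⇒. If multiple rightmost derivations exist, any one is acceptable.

L ⇒ [ E ] ⇒ [ E , I ] ⇒ [ E , 1 ] ⇒ [ I , 1 ] ⇒ [ 2 , 1 ]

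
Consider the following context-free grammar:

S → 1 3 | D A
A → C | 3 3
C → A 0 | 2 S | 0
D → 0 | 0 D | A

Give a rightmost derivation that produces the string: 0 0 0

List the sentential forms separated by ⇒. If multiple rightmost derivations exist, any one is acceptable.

S ⇒ D A ⇒ D C ⇒ D 0 ⇒ 0 D 0 ⇒ 0 0 0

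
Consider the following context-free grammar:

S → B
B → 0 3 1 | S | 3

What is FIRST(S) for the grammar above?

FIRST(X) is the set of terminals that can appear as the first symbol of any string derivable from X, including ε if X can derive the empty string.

We compute FIRST(S) using the standard algorithm.
FIRST(B) = {0, 3}
FIRST(S) = {0, 3}
Therefore, FIRST(S) = {0, 3}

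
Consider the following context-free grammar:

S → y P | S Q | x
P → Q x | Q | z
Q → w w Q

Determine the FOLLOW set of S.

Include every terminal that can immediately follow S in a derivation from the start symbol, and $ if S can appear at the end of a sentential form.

We compute FOLLOW(S) using the standard algorithm.
FOLLOW(S) starts with {$}.
FIRST(P) = {w, z}
FIRST(Q) = {w}
FIRST(S) = {x, y}
FOLLOW(P) = {$, w}
FOLLOW(Q) = {$, w, x}
FOLLOW(S) = {$, w}
Therefore, FOLLOW(S) = {$, w}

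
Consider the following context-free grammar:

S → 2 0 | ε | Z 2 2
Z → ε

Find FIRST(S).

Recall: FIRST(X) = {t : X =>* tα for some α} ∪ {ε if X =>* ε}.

We compute FIRST(S) using the standard algorithm.
FIRST(S) = {2, ε}
FIRST(Z) = {ε}
Therefore, FIRST(S) = {2, ε}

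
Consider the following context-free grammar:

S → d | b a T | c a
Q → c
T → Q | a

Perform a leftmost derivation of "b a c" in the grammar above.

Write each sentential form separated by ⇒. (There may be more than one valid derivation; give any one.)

S ⇒ b a T ⇒ b a Q ⇒ b a c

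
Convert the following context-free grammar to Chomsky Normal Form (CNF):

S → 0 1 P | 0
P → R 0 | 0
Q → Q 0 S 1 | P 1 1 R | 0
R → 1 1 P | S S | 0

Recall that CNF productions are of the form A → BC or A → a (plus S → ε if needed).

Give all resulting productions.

T0 → 0; T1 → 1; S → 0; P → 0; Q → 0; R → 0; S → T0 X0; X0 → T1 P; P → R T0; Q → Q X1; X1 → T0 X2; X2 → S T1; Q → P X3; X3 → T1 X4; X4 → T1 R; R → T1 X5; X5 → T1 P; R → S S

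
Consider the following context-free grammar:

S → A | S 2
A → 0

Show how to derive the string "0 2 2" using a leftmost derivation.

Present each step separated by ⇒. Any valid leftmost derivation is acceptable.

S ⇒ S 2 ⇒ S 2 2 ⇒ A 2 2 ⇒ 0 2 2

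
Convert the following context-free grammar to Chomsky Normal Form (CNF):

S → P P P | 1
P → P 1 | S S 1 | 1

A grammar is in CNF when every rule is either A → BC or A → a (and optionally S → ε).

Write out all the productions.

S → 1; T1 → 1; P → 1; S → P X0; X0 → P P; P → P T1; P → S X1; X1 → S T1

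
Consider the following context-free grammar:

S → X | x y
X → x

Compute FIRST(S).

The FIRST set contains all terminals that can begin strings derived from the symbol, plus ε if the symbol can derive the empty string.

We compute FIRST(S) using the standard algorithm.
FIRST(S) = {x}
FIRST(X) = {x}
Therefore, FIRST(S) = {x}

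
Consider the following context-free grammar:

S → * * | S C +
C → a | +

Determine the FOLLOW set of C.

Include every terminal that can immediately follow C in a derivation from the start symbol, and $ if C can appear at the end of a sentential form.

We compute FOLLOW(C) using the standard algorithm.
FOLLOW(S) starts with {$}.
FIRST(C) = {+, a}
FIRST(S) = {*}
FOLLOW(C) = {+}
FOLLOW(S) = {$, +, a}
Therefore, FOLLOW(C) = {+}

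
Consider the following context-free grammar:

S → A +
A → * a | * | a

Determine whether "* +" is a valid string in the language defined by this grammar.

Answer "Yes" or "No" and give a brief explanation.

Yes - a valid derivation exists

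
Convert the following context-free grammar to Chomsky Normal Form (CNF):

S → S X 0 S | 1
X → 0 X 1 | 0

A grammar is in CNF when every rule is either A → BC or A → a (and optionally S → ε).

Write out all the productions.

T0 → 0; S → 1; T1 → 1; X → 0; S → S X0; X0 → X X1; X1 → T0 S; X → T0 X2; X2 → X T1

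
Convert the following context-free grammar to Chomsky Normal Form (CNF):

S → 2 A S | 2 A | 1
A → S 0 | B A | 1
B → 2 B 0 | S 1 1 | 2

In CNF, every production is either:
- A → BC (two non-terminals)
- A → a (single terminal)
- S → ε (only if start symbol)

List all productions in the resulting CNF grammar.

T2 → 2; S → 1; T0 → 0; A → 1; T1 → 1; B → 2; S → T2 X0; X0 → A S; S → T2 A; A → S T0; A → B A; B → T2 X1; X1 → B T0; B → S X2; X2 → T1 T1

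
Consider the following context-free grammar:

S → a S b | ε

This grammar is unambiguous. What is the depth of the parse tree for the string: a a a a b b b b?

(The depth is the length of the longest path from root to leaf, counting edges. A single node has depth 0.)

5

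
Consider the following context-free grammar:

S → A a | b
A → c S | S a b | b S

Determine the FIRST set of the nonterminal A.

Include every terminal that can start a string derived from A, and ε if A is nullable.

We compute FIRST(A) using the standard algorithm.
FIRST(A) = {b, c}
FIRST(S) = {b, c}
Therefore, FIRST(A) = {b, c}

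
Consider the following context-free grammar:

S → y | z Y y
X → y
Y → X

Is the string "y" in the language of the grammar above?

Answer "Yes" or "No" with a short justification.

Yes - a valid derivation exists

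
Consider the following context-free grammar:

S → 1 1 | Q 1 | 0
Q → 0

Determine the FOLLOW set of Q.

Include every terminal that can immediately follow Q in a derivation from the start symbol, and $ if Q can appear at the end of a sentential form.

We compute FOLLOW(Q) using the standard algorithm.
FOLLOW(S) starts with {$}.
FIRST(Q) = {0}
FIRST(S) = {0, 1}
FOLLOW(Q) = {1}
FOLLOW(S) = {$}
Therefore, FOLLOW(Q) = {1}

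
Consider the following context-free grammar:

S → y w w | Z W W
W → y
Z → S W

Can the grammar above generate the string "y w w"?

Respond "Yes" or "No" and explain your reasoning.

Yes - a valid derivation exists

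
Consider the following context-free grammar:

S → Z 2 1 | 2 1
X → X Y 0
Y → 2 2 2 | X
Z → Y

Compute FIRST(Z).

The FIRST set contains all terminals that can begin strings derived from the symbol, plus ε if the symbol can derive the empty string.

We compute FIRST(Z) using the standard algorithm.
FIRST(S) = {2}
FIRST(X) = {}
FIRST(Y) = {2}
FIRST(Z) = {2}
Therefore, FIRST(Z) = {2}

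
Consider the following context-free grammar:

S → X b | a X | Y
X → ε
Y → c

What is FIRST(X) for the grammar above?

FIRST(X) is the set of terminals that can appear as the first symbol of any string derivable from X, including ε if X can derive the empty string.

We compute FIRST(X) using the standard algorithm.
FIRST(S) = {a, b, c}
FIRST(X) = {ε}
FIRST(Y) = {c}
Therefore, FIRST(X) = {ε}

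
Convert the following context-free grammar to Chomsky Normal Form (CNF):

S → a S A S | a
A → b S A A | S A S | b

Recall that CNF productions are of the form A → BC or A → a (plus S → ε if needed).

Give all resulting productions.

TA → a; S → a; TB → b; A → b; S → TA X0; X0 → S X1; X1 → A S; A → TB X2; X2 → S X3; X3 → A A; A → S X4; X4 → A S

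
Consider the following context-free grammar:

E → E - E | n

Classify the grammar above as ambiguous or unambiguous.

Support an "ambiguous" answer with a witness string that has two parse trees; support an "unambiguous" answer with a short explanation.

Ambiguous - the string 'n - n - n - n - n - n' has two distinct parse trees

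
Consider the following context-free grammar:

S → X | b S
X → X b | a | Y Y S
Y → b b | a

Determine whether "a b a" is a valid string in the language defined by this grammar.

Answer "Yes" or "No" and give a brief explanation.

No - no valid derivation exists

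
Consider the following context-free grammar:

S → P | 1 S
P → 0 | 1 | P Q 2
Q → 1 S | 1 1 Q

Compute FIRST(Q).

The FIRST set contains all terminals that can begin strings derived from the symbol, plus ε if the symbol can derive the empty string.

We compute FIRST(Q) using the standard algorithm.
FIRST(P) = {0, 1}
FIRST(Q) = {1}
FIRST(S) = {0, 1}
Therefore, FIRST(Q) = {1}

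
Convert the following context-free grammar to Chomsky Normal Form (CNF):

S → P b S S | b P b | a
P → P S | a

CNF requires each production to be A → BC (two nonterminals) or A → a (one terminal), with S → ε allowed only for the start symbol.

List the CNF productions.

TB → b; S → a; P → a; S → P X0; X0 → TB X1; X1 → S S; S → TB X2; X2 → P TB; P → P S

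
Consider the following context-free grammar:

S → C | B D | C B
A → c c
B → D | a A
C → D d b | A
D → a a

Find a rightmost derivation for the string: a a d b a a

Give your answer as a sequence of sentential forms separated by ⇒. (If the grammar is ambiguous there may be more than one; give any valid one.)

S ⇒ C B ⇒ C D ⇒ C a a ⇒ D d b a a ⇒ a a d b a a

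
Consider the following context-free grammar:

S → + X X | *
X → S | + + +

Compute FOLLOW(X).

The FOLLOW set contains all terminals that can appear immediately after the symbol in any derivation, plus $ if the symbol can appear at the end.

We compute FOLLOW(X) using the standard algorithm.
FOLLOW(S) starts with {$}.
FIRST(S) = {*, +}
FIRST(X) = {*, +}
FOLLOW(S) = {$, *, +}
FOLLOW(X) = {$, *, +}
Therefore, FOLLOW(X) = {$, *, +}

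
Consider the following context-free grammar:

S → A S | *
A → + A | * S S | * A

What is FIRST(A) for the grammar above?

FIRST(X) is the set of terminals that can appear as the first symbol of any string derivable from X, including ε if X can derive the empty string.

We compute FIRST(A) using the standard algorithm.
FIRST(A) = {*, +}
FIRST(S) = {*, +}
Therefore, FIRST(A) = {*, +}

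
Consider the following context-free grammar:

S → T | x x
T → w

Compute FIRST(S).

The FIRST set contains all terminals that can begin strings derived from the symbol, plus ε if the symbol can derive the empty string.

We compute FIRST(S) using the standard algorithm.
FIRST(S) = {w, x}
FIRST(T) = {w}
Therefore, FIRST(S) = {w, x}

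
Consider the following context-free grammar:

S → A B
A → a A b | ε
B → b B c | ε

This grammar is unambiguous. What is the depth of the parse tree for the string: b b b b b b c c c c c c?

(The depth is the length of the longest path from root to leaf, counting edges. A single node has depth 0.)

8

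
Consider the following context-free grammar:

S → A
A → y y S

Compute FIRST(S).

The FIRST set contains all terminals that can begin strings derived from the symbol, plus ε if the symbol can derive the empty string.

We compute FIRST(S) using the standard algorithm.
FIRST(A) = {y}
FIRST(S) = {y}
Therefore, FIRST(S) = {y}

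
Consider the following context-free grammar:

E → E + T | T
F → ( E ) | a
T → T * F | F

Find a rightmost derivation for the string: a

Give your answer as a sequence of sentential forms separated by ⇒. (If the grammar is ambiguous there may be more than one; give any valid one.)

E ⇒ T ⇒ F ⇒ a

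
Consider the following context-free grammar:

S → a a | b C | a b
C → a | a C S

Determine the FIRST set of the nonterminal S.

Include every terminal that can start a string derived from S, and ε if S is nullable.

We compute FIRST(S) using the standard algorithm.
FIRST(C) = {a}
FIRST(S) = {a, b}
Therefore, FIRST(S) = {a, b}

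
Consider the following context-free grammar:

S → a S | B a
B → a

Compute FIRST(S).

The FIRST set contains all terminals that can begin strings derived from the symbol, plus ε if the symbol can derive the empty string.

We compute FIRST(S) using the standard algorithm.
FIRST(B) = {a}
FIRST(S) = {a}
Therefore, FIRST(S) = {a}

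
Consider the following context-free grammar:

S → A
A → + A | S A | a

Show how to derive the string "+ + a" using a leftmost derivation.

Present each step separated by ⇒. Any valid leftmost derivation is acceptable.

S ⇒ A ⇒ + A ⇒ + + A ⇒ + + a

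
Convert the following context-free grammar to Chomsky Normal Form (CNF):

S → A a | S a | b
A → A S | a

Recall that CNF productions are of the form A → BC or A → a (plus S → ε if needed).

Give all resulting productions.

TA → a; S → b; A → a; S → A TA; S → S TA; A → A S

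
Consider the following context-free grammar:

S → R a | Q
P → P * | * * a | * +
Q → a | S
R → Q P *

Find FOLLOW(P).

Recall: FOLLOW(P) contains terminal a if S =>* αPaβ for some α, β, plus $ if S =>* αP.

We compute FOLLOW(P) using the standard algorithm.
FOLLOW(S) starts with {$}.
FIRST(P) = {*}
FIRST(Q) = {a}
FIRST(R) = {a}
FIRST(S) = {a}
FOLLOW(P) = {*}
FOLLOW(Q) = {$, *}
FOLLOW(R) = {a}
FOLLOW(S) = {$, *}
Therefore, FOLLOW(P) = {*}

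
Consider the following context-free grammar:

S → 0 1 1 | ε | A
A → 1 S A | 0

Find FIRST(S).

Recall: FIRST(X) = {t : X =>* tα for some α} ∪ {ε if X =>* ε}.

We compute FIRST(S) using the standard algorithm.
FIRST(A) = {0, 1}
FIRST(S) = {0, 1, ε}
Therefore, FIRST(S) = {0, 1, ε}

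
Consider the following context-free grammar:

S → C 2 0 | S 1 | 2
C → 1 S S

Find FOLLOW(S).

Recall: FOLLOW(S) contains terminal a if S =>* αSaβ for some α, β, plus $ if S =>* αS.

We compute FOLLOW(S) using the standard algorithm.
FOLLOW(S) starts with {$}.
FIRST(C) = {1}
FIRST(S) = {1, 2}
FOLLOW(C) = {2}
FOLLOW(S) = {$, 1, 2}
Therefore, FOLLOW(S) = {$, 1, 2}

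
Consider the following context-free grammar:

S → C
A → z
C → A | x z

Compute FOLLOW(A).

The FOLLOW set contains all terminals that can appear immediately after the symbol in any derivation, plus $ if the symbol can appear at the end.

We compute FOLLOW(A) using the standard algorithm.
FOLLOW(S) starts with {$}.
FIRST(A) = {z}
FIRST(C) = {x, z}
FIRST(S) = {x, z}
FOLLOW(A) = {$}
FOLLOW(C) = {$}
FOLLOW(S) = {$}
Therefore, FOLLOW(A) = {$}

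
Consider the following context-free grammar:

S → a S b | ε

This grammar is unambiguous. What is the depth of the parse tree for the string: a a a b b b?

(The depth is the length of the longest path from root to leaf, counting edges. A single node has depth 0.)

4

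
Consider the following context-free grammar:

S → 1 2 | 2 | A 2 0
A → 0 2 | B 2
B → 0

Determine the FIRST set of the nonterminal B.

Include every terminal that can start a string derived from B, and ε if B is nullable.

We compute FIRST(B) using the standard algorithm.
FIRST(A) = {0}
FIRST(B) = {0}
FIRST(S) = {0, 1, 2}
Therefore, FIRST(B) = {0}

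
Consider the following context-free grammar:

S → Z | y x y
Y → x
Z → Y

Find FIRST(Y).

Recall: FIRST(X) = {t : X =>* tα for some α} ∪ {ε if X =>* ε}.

We compute FIRST(Y) using the standard algorithm.
FIRST(S) = {x, y}
FIRST(Y) = {x}
FIRST(Z) = {x}
Therefore, FIRST(Y) = {x}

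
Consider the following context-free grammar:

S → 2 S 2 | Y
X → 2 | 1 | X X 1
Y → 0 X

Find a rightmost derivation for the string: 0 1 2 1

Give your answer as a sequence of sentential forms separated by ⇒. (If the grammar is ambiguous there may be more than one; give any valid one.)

S ⇒ Y ⇒ 0 X ⇒ 0 X X 1 ⇒ 0 X 2 1 ⇒ 0 1 2 1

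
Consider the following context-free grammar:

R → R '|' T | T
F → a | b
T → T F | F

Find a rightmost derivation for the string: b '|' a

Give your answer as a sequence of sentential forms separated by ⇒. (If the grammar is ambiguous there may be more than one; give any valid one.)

R ⇒ R '|' T ⇒ R '|' F ⇒ R '|' a ⇒ T '|' a ⇒ F '|' a ⇒ b '|' a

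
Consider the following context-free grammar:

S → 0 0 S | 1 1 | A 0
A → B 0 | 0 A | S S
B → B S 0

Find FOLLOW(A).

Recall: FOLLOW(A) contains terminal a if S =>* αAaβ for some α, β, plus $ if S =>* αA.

We compute FOLLOW(A) using the standard algorithm.
FOLLOW(S) starts with {$}.
FIRST(A) = {0, 1}
FIRST(B) = {}
FIRST(S) = {0, 1}
FOLLOW(A) = {0}
FOLLOW(B) = {0, 1}
FOLLOW(S) = {$, 0, 1}
Therefore, FOLLOW(A) = {0}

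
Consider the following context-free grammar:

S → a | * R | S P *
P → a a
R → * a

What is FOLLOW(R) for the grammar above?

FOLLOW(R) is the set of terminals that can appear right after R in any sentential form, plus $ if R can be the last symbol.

We compute FOLLOW(R) using the standard algorithm.
FOLLOW(S) starts with {$}.
FIRST(P) = {a}
FIRST(R) = {*}
FIRST(S) = {*, a}
FOLLOW(P) = {*}
FOLLOW(R) = {$, a}
FOLLOW(S) = {$, a}
Therefore, FOLLOW(R) = {$, a}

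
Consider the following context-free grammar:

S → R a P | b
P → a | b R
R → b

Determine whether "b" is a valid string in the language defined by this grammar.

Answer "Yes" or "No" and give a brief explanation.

Yes - a valid derivation exists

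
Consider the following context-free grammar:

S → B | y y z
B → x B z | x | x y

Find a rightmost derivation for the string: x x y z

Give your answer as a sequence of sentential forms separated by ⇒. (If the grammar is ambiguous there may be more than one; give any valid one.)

S ⇒ B ⇒ x B z ⇒ x x y z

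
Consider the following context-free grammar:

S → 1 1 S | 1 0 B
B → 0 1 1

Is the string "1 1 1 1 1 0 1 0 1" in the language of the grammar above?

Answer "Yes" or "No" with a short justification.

No - no valid derivation exists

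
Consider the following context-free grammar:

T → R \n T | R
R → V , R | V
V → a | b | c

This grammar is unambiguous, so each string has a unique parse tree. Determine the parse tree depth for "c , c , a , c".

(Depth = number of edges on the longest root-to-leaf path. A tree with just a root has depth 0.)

6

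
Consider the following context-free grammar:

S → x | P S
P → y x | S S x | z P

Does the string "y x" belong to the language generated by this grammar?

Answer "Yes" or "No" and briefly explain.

No - no valid derivation exists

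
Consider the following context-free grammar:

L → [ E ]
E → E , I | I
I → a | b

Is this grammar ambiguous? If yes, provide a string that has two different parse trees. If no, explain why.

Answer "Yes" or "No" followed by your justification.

No - the grammar is unambiguous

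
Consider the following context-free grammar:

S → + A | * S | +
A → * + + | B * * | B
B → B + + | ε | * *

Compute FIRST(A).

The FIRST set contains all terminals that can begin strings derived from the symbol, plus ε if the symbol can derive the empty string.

We compute FIRST(A) using the standard algorithm.
FIRST(A) = {*, +, ε}
FIRST(B) = {*, +, ε}
FIRST(S) = {*, +}
Therefore, FIRST(A) = {*, +, ε}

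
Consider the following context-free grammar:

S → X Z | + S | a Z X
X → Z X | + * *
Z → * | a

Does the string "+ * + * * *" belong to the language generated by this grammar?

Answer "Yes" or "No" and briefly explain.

Yes - a valid derivation exists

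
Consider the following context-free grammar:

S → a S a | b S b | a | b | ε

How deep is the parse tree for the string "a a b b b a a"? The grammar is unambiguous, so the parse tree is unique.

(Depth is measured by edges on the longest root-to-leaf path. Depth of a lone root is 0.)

4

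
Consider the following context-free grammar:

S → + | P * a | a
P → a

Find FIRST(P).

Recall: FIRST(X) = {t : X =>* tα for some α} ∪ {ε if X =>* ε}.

We compute FIRST(P) using the standard algorithm.
FIRST(P) = {a}
FIRST(S) = {+, a}
Therefore, FIRST(P) = {a}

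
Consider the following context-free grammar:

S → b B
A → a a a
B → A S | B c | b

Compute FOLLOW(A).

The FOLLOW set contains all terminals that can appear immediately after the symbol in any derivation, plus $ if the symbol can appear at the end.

We compute FOLLOW(A) using the standard algorithm.
FOLLOW(S) starts with {$}.
FIRST(A) = {a}
FIRST(B) = {a, b}
FIRST(S) = {b}
FOLLOW(A) = {b}
FOLLOW(B) = {$, c}
FOLLOW(S) = {$, c}
Therefore, FOLLOW(A) = {b}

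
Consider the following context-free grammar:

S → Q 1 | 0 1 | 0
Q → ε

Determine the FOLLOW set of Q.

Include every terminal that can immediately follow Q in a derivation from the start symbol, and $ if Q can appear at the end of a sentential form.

We compute FOLLOW(Q) using the standard algorithm.
FOLLOW(S) starts with {$}.
FIRST(Q) = {ε}
FIRST(S) = {0, 1}
FOLLOW(Q) = {1}
FOLLOW(S) = {$}
Therefore, FOLLOW(Q) = {1}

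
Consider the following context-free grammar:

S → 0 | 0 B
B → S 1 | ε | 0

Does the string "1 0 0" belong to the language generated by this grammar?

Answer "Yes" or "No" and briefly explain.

No - no valid derivation exists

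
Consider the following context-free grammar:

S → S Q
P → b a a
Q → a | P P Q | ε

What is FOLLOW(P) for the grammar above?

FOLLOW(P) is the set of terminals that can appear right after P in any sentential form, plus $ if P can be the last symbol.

We compute FOLLOW(P) using the standard algorithm.
FOLLOW(S) starts with {$}.
FIRST(P) = {b}
FIRST(Q) = {a, b, ε}
FIRST(S) = {}
FOLLOW(P) = {$, a, b}
FOLLOW(Q) = {$, a, b}
FOLLOW(S) = {$, a, b}
Therefore, FOLLOW(P) = {$, a, b}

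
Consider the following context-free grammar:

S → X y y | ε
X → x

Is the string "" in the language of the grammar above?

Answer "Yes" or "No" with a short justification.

Yes - a valid derivation exists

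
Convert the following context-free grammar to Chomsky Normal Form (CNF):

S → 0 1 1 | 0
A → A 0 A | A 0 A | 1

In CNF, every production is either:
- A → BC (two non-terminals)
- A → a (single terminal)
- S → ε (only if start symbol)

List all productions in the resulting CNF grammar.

T0 → 0; T1 → 1; S → 0; A → 1; S → T0 X0; X0 → T1 T1; A → A X1; X1 → T0 A; A → A X2; X2 → T0 A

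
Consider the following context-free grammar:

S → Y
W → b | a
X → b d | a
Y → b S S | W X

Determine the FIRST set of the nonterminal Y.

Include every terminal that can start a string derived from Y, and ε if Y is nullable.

We compute FIRST(Y) using the standard algorithm.
FIRST(S) = {a, b}
FIRST(W) = {a, b}
FIRST(X) = {a, b}
FIRST(Y) = {a, b}
Therefore, FIRST(Y) = {a, b}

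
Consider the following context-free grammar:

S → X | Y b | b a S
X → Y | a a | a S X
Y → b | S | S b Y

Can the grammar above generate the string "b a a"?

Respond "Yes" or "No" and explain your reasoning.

No - no valid derivation exists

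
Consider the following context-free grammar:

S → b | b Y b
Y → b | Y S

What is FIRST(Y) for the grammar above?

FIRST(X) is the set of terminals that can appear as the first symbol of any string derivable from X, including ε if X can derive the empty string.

We compute FIRST(Y) using the standard algorithm.
FIRST(S) = {b}
FIRST(Y) = {b}
Therefore, FIRST(Y) = {b}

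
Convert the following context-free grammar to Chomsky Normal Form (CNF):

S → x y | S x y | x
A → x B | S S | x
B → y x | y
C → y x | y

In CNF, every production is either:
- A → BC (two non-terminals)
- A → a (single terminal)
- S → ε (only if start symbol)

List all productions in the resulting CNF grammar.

TX → x; TY → y; S → x; A → x; B → y; C → y; S → TX TY; S → S X0; X0 → TX TY; A → TX B; A → S S; B → TY TX; C → TY TX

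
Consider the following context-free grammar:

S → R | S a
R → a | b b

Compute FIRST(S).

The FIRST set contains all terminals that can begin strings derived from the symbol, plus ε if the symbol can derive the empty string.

We compute FIRST(S) using the standard algorithm.
FIRST(R) = {a, b}
FIRST(S) = {a, b}
Therefore, FIRST(S) = {a, b}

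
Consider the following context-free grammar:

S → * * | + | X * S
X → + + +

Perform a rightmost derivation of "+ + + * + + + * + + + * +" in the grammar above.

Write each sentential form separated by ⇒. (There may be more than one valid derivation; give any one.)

S ⇒ X * S ⇒ X * X * S ⇒ X * X * X * S ⇒ X * X * X * + ⇒ X * X * + + + * + ⇒ X * + + + * + + + * + ⇒ + + + * + + + * + + + * +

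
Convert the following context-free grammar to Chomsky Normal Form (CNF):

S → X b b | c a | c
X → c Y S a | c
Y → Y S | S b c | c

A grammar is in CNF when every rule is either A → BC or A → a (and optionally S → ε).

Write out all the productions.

TB → b; TC → c; TA → a; S → c; X → c; Y → c; S → X X0; X0 → TB TB; S → TC TA; X → TC X1; X1 → Y X2; X2 → S TA; Y → Y S; Y → S X3; X3 → TB TC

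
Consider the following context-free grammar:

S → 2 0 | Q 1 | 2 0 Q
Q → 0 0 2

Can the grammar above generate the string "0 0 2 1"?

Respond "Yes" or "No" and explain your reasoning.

Yes - a valid derivation exists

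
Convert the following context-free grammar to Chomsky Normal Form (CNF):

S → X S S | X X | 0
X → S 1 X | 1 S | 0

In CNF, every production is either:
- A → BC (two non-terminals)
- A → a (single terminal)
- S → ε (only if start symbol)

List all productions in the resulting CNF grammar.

S → 0; T1 → 1; X → 0; S → X X0; X0 → S S; S → X X; X → S X1; X1 → T1 X; X → T1 S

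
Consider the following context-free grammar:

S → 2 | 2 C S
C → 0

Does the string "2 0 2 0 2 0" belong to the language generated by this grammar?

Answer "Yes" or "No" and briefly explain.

No - no valid derivation exists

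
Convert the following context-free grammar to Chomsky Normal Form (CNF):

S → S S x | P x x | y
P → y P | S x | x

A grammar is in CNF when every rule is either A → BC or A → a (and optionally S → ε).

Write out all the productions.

TX → x; S → y; TY → y; P → x; S → S X0; X0 → S TX; S → P X1; X1 → TX TX; P → TY P; P → S TX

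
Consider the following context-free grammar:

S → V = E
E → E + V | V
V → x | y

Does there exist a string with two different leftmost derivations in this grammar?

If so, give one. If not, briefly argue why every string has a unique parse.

No - every string in the language has a unique leftmost derivation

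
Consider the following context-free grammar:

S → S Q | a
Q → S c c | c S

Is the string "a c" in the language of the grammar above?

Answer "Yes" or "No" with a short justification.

No - no valid derivation exists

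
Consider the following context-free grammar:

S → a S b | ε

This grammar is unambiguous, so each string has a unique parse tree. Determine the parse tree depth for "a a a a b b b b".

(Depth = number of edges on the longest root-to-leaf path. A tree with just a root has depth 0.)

5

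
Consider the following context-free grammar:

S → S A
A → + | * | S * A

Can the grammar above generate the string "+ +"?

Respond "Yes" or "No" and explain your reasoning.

No - no valid derivation exists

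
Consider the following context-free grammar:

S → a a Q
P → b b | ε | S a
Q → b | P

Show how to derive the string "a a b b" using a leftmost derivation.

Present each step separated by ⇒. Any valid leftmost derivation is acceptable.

S ⇒ a a Q ⇒ a a P ⇒ a a b b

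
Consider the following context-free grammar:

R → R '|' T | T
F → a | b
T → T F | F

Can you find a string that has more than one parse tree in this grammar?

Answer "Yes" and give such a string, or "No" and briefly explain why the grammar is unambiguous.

No - the grammar is unambiguous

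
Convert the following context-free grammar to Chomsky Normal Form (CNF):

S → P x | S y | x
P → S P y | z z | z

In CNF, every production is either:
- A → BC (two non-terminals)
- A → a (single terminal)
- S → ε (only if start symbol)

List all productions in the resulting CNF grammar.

TX → x; TY → y; S → x; TZ → z; P → z; S → P TX; S → S TY; P → S X0; X0 → P TY; P → TZ TZ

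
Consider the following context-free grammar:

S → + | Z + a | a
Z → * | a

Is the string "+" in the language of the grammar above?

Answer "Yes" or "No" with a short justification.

Yes - a valid derivation exists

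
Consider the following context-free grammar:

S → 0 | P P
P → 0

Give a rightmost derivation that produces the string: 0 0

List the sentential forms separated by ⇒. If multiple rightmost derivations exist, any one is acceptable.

S ⇒ P P ⇒ P 0 ⇒ 0 0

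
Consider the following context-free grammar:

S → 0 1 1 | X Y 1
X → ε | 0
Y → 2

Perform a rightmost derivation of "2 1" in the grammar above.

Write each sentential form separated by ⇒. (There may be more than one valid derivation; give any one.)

S ⇒ X Y 1 ⇒ X 2 1 ⇒ 2 1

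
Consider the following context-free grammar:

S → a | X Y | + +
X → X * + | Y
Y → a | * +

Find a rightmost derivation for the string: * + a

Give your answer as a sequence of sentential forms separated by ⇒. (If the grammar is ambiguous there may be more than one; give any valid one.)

S ⇒ X Y ⇒ X a ⇒ Y a ⇒ * + a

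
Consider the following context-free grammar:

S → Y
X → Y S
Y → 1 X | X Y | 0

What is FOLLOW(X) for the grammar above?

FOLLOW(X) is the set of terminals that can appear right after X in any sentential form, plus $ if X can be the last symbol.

We compute FOLLOW(X) using the standard algorithm.
FOLLOW(S) starts with {$}.
FIRST(S) = {0, 1}
FIRST(X) = {0, 1}
FIRST(Y) = {0, 1}
FOLLOW(S) = {$, 0, 1}
FOLLOW(X) = {$, 0, 1}
FOLLOW(Y) = {$, 0, 1}
Therefore, FOLLOW(X) = {$, 0, 1}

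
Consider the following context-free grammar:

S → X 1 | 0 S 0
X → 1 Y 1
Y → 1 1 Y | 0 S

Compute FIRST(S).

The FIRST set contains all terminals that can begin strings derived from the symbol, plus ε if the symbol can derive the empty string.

We compute FIRST(S) using the standard algorithm.
FIRST(S) = {0, 1}
FIRST(X) = {1}
FIRST(Y) = {0, 1}
Therefore, FIRST(S) = {0, 1}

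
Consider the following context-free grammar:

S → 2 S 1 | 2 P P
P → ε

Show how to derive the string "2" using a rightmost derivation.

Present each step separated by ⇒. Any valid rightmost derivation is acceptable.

S ⇒ 2 P P ⇒ 2 P ⇒ 2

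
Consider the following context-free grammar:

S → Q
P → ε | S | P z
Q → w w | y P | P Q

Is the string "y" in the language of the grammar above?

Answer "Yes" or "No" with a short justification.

Yes - a valid derivation exists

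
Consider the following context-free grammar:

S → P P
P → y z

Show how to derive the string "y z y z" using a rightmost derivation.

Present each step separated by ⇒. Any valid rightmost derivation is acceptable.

S ⇒ P P ⇒ P y z ⇒ y z y z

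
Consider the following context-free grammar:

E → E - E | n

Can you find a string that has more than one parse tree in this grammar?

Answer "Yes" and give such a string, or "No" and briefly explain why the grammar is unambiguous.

Yes - the string 'n - n - n - n - n' has two distinct parse trees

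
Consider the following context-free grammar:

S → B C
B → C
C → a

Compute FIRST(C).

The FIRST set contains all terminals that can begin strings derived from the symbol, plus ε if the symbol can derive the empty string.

We compute FIRST(C) using the standard algorithm.
FIRST(B) = {a}
FIRST(C) = {a}
FIRST(S) = {a}
Therefore, FIRST(C) = {a}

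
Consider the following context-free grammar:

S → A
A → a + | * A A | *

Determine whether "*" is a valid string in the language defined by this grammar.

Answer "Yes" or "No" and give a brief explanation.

Yes - a valid derivation exists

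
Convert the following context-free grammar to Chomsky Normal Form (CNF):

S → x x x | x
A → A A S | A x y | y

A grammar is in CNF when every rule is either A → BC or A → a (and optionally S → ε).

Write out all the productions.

TX → x; S → x; TY → y; A → y; S → TX X0; X0 → TX TX; A → A X1; X1 → A S; A → A X2; X2 → TX TY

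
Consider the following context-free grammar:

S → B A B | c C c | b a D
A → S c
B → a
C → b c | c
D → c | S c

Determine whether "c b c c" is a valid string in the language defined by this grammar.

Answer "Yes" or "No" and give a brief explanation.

Yes - a valid derivation exists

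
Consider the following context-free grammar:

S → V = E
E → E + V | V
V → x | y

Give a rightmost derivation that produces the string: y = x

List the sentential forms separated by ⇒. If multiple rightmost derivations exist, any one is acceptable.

S ⇒ V = E ⇒ V = V ⇒ V = x ⇒ y = x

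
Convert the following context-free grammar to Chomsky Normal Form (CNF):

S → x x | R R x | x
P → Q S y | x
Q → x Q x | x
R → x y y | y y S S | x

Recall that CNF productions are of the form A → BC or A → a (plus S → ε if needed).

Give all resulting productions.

TX → x; S → x; TY → y; P → x; Q → x; R → x; S → TX TX; S → R X0; X0 → R TX; P → Q X1; X1 → S TY; Q → TX X2; X2 → Q TX; R → TX X3; X3 → TY TY; R → TY X4; X4 → TY X5; X5 → S S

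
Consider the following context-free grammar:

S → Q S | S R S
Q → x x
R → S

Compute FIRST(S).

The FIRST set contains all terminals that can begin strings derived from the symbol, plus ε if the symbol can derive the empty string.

We compute FIRST(S) using the standard algorithm.
FIRST(Q) = {x}
FIRST(R) = {x}
FIRST(S) = {x}
Therefore, FIRST(S) = {x}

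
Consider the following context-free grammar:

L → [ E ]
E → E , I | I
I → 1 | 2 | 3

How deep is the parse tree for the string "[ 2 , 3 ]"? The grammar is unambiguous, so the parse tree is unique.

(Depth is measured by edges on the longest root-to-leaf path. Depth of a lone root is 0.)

4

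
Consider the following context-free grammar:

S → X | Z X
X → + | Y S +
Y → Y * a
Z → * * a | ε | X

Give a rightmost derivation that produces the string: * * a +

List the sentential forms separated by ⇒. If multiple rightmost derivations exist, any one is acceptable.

S ⇒ Z X ⇒ Z + ⇒ * * a +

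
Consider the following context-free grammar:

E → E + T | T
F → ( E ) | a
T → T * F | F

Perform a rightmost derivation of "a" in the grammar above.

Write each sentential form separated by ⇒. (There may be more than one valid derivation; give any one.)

E ⇒ T ⇒ F ⇒ a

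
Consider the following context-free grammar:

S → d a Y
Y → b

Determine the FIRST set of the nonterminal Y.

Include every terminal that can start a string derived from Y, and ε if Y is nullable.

We compute FIRST(Y) using the standard algorithm.
FIRST(S) = {d}
FIRST(Y) = {b}
Therefore, FIRST(Y) = {b}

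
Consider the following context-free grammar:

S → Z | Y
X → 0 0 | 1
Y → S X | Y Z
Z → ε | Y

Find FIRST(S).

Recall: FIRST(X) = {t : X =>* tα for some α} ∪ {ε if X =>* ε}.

We compute FIRST(S) using the standard algorithm.
FIRST(S) = {0, 1, ε}
FIRST(X) = {0, 1}
FIRST(Y) = {0, 1}
FIRST(Z) = {0, 1, ε}
Therefore, FIRST(S) = {0, 1, ε}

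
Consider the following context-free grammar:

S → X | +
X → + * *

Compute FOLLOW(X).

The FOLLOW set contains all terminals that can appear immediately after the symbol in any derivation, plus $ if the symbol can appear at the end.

We compute FOLLOW(X) using the standard algorithm.
FOLLOW(S) starts with {$}.
FIRST(S) = {+}
FIRST(X) = {+}
FOLLOW(S) = {$}
FOLLOW(X) = {$}
Therefore, FOLLOW(X) = {$}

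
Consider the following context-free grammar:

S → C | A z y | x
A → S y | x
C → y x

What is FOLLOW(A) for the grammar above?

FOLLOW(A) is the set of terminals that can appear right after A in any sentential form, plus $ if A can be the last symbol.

We compute FOLLOW(A) using the standard algorithm.
FOLLOW(S) starts with {$}.
FIRST(A) = {x, y}
FIRST(C) = {y}
FIRST(S) = {x, y}
FOLLOW(A) = {z}
FOLLOW(C) = {$, y}
FOLLOW(S) = {$, y}
Therefore, FOLLOW(A) = {z}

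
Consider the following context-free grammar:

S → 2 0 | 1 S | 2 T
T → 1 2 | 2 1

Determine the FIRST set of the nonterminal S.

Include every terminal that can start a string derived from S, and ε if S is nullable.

We compute FIRST(S) using the standard algorithm.
FIRST(S) = {1, 2}
FIRST(T) = {1, 2}
Therefore, FIRST(S) = {1, 2}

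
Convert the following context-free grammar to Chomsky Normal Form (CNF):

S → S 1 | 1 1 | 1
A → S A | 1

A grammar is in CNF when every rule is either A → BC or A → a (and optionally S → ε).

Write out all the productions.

T1 → 1; S → 1; A → 1; S → S T1; S → T1 T1; A → S A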